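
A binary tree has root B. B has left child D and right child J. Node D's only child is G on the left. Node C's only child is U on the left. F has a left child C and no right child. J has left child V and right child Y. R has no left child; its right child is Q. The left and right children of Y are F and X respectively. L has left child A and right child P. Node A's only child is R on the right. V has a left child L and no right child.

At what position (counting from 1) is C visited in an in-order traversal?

12

In-order visits the left subtree, then the node, then the right subtree.
At B: go left to D.
  At D: go left to G.
    G is a leaf — visit G.
  Visit D.
  At D: no right child.
Visit B.
At B: go right to J.
  At J: go left to V.
    At V: go left to L.
      At L: go left to A.
        At A: no left child.
        Visit A.
        At A: go right to R.
          At R: no left child.
          Visit R.
          At R: go right to Q.
            Q is a leaf — visit Q.
      Visit L.
      At L: go right to P.
        P is a leaf — visit P.
    Visit V.
    At V: no right child.
  Visit J.
  At J: go right to Y.
    At Y: go left to F.
      At F: go left to C.
        At C: go left to U.
          U is a leaf — visit U.
        Visit C.
        At C: no right child.
      Visit F.
      At F: no right child.
    Visit Y.
    At Y: go right to X.
      X is a leaf — visit X.
Full in-order sequence: G, D, B, A, R, Q, L, P, V, J, U, C, F, Y, X.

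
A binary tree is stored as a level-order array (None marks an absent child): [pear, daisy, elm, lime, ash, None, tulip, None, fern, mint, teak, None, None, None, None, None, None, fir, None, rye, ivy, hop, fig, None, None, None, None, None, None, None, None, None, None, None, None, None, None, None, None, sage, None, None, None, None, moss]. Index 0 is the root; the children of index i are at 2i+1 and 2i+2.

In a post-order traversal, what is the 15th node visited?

elm

Post-order visits the left subtree, then the right subtree, then the node.
At pear: go left to daisy.
  At daisy: go left to lime.
    At lime: no left child.
    At lime: go right to fern.
      At fern: go left to fir.
        fir is a leaf — visit fir.
      At fern: no right child.
      Visit fern.
    Visit lime.
  At daisy: go right to ash.
    At ash: go left to mint.
      At mint: go left to rye.
        At rye: go left to sage.
          sage is a leaf — visit sage.
        At rye: no right child.
        Visit rye.
      At mint: go right to ivy.
        ivy is a leaf — visit ivy.
      Visit mint.
    At ash: go right to teak.
      At teak: go left to hop.
        At hop: no left child.
        At hop: go right to moss.
          moss is a leaf — visit moss.
        Visit hop.
      At teak: go right to fig.
        fig is a leaf — visit fig.
      Visit teak.
    Visit ash.
  Visit daisy.
At pear: go right to elm.
  At elm: no left child.
  At elm: go right to tulip.
    tulip is a leaf — visit tulip.
  Visit elm.
Visit pear.
Full post-order sequence: fir, fern, lime, sage, rye, ivy, mint, moss, hop, fig, teak, ash, daisy, tulip, elm, pear.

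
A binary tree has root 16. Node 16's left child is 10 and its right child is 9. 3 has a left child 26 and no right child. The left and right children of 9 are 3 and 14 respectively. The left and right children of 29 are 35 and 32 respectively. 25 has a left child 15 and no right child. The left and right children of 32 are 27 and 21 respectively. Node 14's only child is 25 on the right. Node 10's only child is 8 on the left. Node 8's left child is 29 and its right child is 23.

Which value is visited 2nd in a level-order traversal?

Level-order visits nodes level by level from the root, left to right within each level.
Level 0: 16
Level 1: 10, 9
Level 2: 8, 3, 14
Level 3: 29, 23, 26, 25
Level 4: 35, 32, 15
Level 5: 27, 21
Full level-order sequence: 16, 10, 9, 8, 3, 14, 29, 23, 26, 25, 35, 32, 15, 27, 21.

10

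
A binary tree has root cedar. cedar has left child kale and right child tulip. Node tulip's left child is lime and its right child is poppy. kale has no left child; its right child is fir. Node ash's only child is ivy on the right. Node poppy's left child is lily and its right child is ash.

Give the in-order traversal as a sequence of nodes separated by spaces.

In-order visits the left subtree, then the node, then the right subtree.
At cedar: go left to kale.
  At kale: no left child.
  Visit kale.
  At kale: go right to fir.
    fir is a leaf — visit fir.
Visit cedar.
At cedar: go right to tulip.
  At tulip: go left to lime.
    lime is a leaf — visit lime.
  Visit tulip.
  At tulip: go right to poppy.
    At poppy: go left to lily.
      lily is a leaf — visit lily.
    Visit poppy.
    At poppy: go right to ash.
      At ash: no left child.
      Visit ash.
      At ash: go right to ivy.
        ivy is a leaf — visit ivy.

kale fir cedar lime tulip lily poppy ash ivy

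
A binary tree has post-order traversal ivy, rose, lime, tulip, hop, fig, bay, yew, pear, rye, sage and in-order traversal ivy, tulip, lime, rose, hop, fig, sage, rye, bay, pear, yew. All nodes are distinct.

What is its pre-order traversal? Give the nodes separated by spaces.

The last element of post-order is the root; it splits in-order into left and right subtrees.
Root sage: left subtree has 6 nodes {ivy, tulip, lime, rose, hop, fig}, right has 4 {rye, bay, pear, yew}.
  Root fig: left subtree has 5 nodes {ivy, tulip, lime, rose, hop}, right has 0 { }.
    Root hop: left subtree has 4 nodes {ivy, tulip, lime, rose}, right has 0 { }.
      Root tulip: left subtree has 1 node {ivy}, right has 2 {lime, rose}.
        Root lime: left subtree has 0 nodes { }, right has 1 {rose}.
  Root rye: left subtree has 0 nodes { }, right has 3 {bay, pear, yew}.
    Root pear: left subtree has 1 node {bay}, right has 1 {yew}.

sage fig hop tulip ivy lime rose rye pear bay yew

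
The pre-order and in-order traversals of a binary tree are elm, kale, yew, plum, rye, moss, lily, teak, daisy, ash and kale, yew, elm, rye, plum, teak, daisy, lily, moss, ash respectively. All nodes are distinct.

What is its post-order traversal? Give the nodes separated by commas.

The first element of pre-order is the root; it splits in-order into left and right subtrees.
Root elm: left subtree has 2 nodes {kale, yew}, right has 7 {rye, plum, teak, daisy, lily, moss, ash}.
  Root kale: left subtree has 0 nodes { }, right has 1 {yew}.
  Root plum: left subtree has 1 node {rye}, right has 5 {teak, daisy, lily, moss, ash}.
    Root moss: left subtree has 3 nodes {teak, daisy, lily}, right has 1 {ash}.
      Root lily: left subtree has 2 nodes {teak, daisy}, right has 0 { }.
        Root teak: left subtree has 0 nodes { }, right has 1 {daisy}.

yew, kale, rye, daisy, teak, lily, ash, moss, plum, elm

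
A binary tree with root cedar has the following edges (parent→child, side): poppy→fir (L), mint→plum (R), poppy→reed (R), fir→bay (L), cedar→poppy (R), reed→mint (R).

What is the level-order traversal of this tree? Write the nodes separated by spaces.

Level-order visits nodes level by level from the root, left to right within each level.
Level 0: cedar
Level 1: poppy
Level 2: fir, reed
Level 3: bay, mint
Level 4: plum

cedar poppy fir reed bay mint plum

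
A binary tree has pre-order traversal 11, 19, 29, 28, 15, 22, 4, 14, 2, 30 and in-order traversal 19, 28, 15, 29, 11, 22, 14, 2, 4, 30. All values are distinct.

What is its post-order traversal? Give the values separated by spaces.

15 28 29 19 2 14 30 4 22 11

The first element of pre-order is the root; it splits in-order into left and right subtrees.
Root 11: left subtree has 4 nodes {19, 28, 15, 29}, right has 5 {22, 14, 2, 4, 30}.
  Root 19: left subtree has 0 nodes { }, right has 3 {28, 15, 29}.
    Root 29: left subtree has 2 nodes {28, 15}, right has 0 { }.
      Root 28: left subtree has 0 nodes { }, right has 1 {15}.
  Root 22: left subtree has 0 nodes { }, right has 4 {14, 2, 4, 30}.
    Root 4: left subtree has 2 nodes {14, 2}, right has 1 {30}.
      Root 14: left subtree has 0 nodes { }, right has 1 {2}.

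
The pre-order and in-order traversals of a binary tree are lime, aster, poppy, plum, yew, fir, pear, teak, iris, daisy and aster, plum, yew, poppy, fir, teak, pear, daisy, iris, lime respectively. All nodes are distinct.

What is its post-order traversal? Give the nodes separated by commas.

The first element of pre-order is the root; it splits in-order into left and right subtrees.
Root lime: left subtree has 9 nodes {aster, plum, yew, poppy, fir, teak, pear, daisy, iris}, right has 0 { }.
  Root aster: left subtree has 0 nodes { }, right has 8 {plum, yew, poppy, fir, teak, pear, daisy, iris}.
    Root poppy: left subtree has 2 nodes {plum, yew}, right has 5 {fir, teak, pear, daisy, iris}.
      Root plum: left subtree has 0 nodes { }, right has 1 {yew}.
      Root fir: left subtree has 0 nodes { }, right has 4 {teak, pear, daisy, iris}.
        Root pear: left subtree has 1 node {teak}, right has 2 {daisy, iris}.
          Root iris: left subtree has 1 node {daisy}, right has 0 { }.

yew, plum, teak, daisy, iris, pear, fir, poppy, aster, lime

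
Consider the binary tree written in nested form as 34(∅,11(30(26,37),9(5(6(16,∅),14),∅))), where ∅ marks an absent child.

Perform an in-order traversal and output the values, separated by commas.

34, 26, 30, 37, 11, 16, 6, 5, 14, 9

In-order visits the left subtree, then the node, then the right subtree.
At 34: no left child.
Visit 34.
At 34: go right to 11.
  At 11: go left to 30.
    At 30: go left to 26.
      26 is a leaf — visit 26.
    Visit 30.
    At 30: go right to 37.
      37 is a leaf — visit 37.
  Visit 11.
  At 11: go right to 9.
    At 9: go left to 5.
      At 5: go left to 6.
        At 6: go left to 16.
          16 is a leaf — visit 16.
        Visit 6.
        At 6: no right child.
      Visit 5.
      At 5: go right to 14.
        14 is a leaf — visit 14.
    Visit 9.
    At 9: no right child.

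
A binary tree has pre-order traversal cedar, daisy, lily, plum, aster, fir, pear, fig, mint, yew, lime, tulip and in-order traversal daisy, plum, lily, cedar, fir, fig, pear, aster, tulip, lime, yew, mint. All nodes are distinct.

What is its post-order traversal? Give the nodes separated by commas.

The first element of pre-order is the root; it splits in-order into left and right subtrees.
Root cedar: left subtree has 3 nodes {daisy, plum, lily}, right has 8 {fir, fig, pear, aster, tulip, lime, yew, mint}.
  Root daisy: left subtree has 0 nodes { }, right has 2 {plum, lily}.
    Root lily: left subtree has 1 node {plum}, right has 0 { }.
  Root aster: left subtree has 3 nodes {fir, fig, pear}, right has 4 {tulip, lime, yew, mint}.
    Root fir: left subtree has 0 nodes { }, right has 2 {fig, pear}.
      Root pear: left subtree has 1 node {fig}, right has 0 { }.
    Root mint: left subtree has 3 nodes {tulip, lime, yew}, right has 0 { }.
      Root yew: left subtree has 2 nodes {tulip, lime}, right has 0 { }.
        Root lime: left subtree has 1 node {tulip}, right has 0 { }.

plum, lily, daisy, fig, pear, fir, tulip, lime, yew, mint, aster, cedar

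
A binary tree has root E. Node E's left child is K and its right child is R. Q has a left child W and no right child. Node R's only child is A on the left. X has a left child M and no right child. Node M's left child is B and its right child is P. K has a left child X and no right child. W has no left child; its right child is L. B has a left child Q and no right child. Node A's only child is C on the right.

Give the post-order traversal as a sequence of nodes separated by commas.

L, W, Q, B, P, M, X, K, C, A, R, E

Post-order visits the left subtree, then the right subtree, then the node.
At E: go left to K.
  At K: go left to X.
    At X: go left to M.
      At M: go left to B.
        At B: go left to Q.
          At Q: go left to W.
            At W: no left child.
            At W: go right to L.
              L is a leaf — visit L.
            Visit W.
          At Q: no right child.
          Visit Q.
        At B: no right child.
        Visit B.
      At M: go right to P.
        P is a leaf — visit P.
      Visit M.
    At X: no right child.
    Visit X.
  At K: no right child.
  Visit K.
At E: go right to R.
  At R: go left to A.
    At A: no left child.
    At A: go right to C.
      C is a leaf — visit C.
    Visit A.
  At R: no right child.
  Visit R.
Visit E.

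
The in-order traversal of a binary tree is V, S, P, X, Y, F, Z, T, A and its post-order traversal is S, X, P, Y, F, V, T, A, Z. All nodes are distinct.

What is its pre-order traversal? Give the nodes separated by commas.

The last element of post-order is the root; it splits in-order into left and right subtrees.
Root Z: left subtree has 6 nodes {V, S, P, X, Y, F}, right has 2 {T, A}.
  Root V: left subtree has 0 nodes { }, right has 5 {S, P, X, Y, F}.
    Root F: left subtree has 4 nodes {S, P, X, Y}, right has 0 { }.
      Root Y: left subtree has 3 nodes {S, P, X}, right has 0 { }.
        Root P: left subtree has 1 node {S}, right has 1 {X}.
  Root A: left subtree has 1 node {T}, right has 0 { }.

Z, V, F, Y, P, S, X, A, T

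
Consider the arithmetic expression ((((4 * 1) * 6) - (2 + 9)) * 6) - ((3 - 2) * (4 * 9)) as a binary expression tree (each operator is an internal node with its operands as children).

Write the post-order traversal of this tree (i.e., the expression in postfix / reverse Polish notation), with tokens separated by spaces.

Post-order on an expression tree gives postfix notation: for each operator, emit left operand, right operand, then the operator.

4 1 * 6 * 2 9 + - 6 * 3 2 - 4 9 * * -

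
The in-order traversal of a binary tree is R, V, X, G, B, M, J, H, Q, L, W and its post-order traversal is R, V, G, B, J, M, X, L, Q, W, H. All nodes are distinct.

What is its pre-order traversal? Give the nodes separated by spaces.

H X V R M B G J W Q L

The last element of post-order is the root; it splits in-order into left and right subtrees.
Root H: left subtree has 7 nodes {R, V, X, G, B, M, J}, right has 3 {Q, L, W}.
  Root X: left subtree has 2 nodes {R, V}, right has 4 {G, B, M, J}.
    Root V: left subtree has 1 node {R}, right has 0 { }.
    Root M: left subtree has 2 nodes {G, B}, right has 1 {J}.
      Root B: left subtree has 1 node {G}, right has 0 { }.
  Root W: left subtree has 2 nodes {Q, L}, right has 0 { }.
    Root Q: left subtree has 0 nodes { }, right has 1 {L}.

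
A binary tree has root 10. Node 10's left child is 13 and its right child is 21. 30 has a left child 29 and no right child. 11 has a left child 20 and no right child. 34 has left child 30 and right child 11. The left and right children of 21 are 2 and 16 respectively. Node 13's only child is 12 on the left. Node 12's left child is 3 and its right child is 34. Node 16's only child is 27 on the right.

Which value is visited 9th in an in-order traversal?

10

In-order visits the left subtree, then the node, then the right subtree.
At 10: go left to 13.
  At 13: go left to 12.
    At 12: go left to 3.
      3 is a leaf — visit 3.
    Visit 12.
    At 12: go right to 34.
      At 34: go left to 30.
        At 30: go left to 29.
          29 is a leaf — visit 29.
        Visit 30.
        At 30: no right child.
      Visit 34.
      At 34: go right to 11.
        At 11: go left to 20.
          20 is a leaf — visit 20.
        Visit 11.
        At 11: no right child.
  Visit 13.
  At 13: no right child.
Visit 10.
At 10: go right to 21.
  At 21: go left to 2.
    2 is a leaf — visit 2.
  Visit 21.
  At 21: go right to 16.
    At 16: no left child.
    Visit 16.
    At 16: go right to 27.
      27 is a leaf — visit 27.
Full in-order sequence: 3, 12, 29, 30, 34, 20, 11, 13, 10, 2, 21, 16, 27.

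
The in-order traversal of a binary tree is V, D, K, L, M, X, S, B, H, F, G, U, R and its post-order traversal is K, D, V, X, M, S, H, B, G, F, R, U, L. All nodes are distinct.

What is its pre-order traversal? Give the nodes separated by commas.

The last element of post-order is the root; it splits in-order into left and right subtrees.
Root L: left subtree has 3 nodes {V, D, K}, right has 9 {M, X, S, B, H, F, G, U, R}.
  Root V: left subtree has 0 nodes { }, right has 2 {D, K}.
    Root D: left subtree has 0 nodes { }, right has 1 {K}.
  Root U: left subtree has 7 nodes {M, X, S, B, H, F, G}, right has 1 {R}.
    Root F: left subtree has 5 nodes {M, X, S, B, H}, right has 1 {G}.
      Root B: left subtree has 3 nodes {M, X, S}, right has 1 {H}.
        Root S: left subtree has 2 nodes {M, X}, right has 0 { }.
          Root M: left subtree has 0 nodes { }, right has 1 {X}.

L, V, D, K, U, F, B, S, M, X, H, G, R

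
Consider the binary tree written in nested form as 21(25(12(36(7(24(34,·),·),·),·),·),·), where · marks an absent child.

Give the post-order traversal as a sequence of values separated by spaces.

34 24 7 36 12 25 21

Post-order visits the left subtree, then the right subtree, then the node.
At 21: go left to 25.
  At 25: go left to 12.
    At 12: go left to 36.
      At 36: go left to 7.
        At 7: go left to 24.
          At 24: go left to 34.
            34 is a leaf — visit 34.
          At 24: no right child.
          Visit 24.
        At 7: no right child.
        Visit 7.
      At 36: no right child.
      Visit 36.
    At 12: no right child.
    Visit 12.
  At 25: no right child.
  Visit 25.
At 21: no right child.
Visit 21.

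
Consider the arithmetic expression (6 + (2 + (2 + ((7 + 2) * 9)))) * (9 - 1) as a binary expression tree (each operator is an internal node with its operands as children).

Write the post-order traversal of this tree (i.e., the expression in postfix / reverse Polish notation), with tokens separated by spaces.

Post-order on an expression tree gives postfix notation: for each operator, emit left operand, right operand, then the operator.

6 2 2 7 2 + 9 * + + + 9 1 - *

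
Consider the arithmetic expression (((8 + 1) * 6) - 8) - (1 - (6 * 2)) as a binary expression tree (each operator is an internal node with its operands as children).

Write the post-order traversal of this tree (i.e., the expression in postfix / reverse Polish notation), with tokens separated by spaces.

Post-order on an expression tree gives postfix notation: for each operator, emit left operand, right operand, then the operator.

8 1 + 6 * 8 - 1 6 2 * - -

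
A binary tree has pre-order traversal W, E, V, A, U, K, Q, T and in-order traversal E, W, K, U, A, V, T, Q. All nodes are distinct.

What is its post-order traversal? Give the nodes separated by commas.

E, K, U, A, T, Q, V, W

The first element of pre-order is the root; it splits in-order into left and right subtrees.
Root W: left subtree has 1 node {E}, right has 6 {K, U, A, V, T, Q}.
  Root V: left subtree has 3 nodes {K, U, A}, right has 2 {T, Q}.
    Root A: left subtree has 2 nodes {K, U}, right has 0 { }.
      Root U: left subtree has 1 node {K}, right has 0 { }.
    Root Q: left subtree has 1 node {T}, right has 0 { }.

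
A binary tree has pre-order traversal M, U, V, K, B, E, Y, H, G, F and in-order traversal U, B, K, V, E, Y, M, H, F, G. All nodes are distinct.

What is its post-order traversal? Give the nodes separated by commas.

The first element of pre-order is the root; it splits in-order into left and right subtrees.
Root M: left subtree has 6 nodes {U, B, K, V, E, Y}, right has 3 {H, F, G}.
  Root U: left subtree has 0 nodes { }, right has 5 {B, K, V, E, Y}.
    Root V: left subtree has 2 nodes {B, K}, right has 2 {E, Y}.
      Root K: left subtree has 1 node {B}, right has 0 { }.
      Root E: left subtree has 0 nodes { }, right has 1 {Y}.
  Root H: left subtree has 0 nodes { }, right has 2 {F, G}.
    Root G: left subtree has 1 node {F}, right has 0 { }.

B, K, Y, E, V, U, F, G, H, M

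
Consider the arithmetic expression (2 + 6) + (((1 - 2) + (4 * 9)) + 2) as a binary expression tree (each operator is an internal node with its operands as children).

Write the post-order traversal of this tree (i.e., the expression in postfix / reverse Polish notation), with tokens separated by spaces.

2 6 + 1 2 - 4 9 * + 2 + +

Post-order on an expression tree gives postfix notation: for each operator, emit left operand, right operand, then the operator.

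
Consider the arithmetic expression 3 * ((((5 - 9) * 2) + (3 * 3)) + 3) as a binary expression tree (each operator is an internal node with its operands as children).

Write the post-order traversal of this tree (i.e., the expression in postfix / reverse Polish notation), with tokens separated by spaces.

3 5 9 - 2 * 3 3 * + 3 + *

Post-order on an expression tree gives postfix notation: for each operator, emit left operand, right operand, then the operator.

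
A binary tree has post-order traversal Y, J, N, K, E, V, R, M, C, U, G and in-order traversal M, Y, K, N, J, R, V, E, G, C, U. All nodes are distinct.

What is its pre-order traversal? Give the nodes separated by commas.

G, M, R, K, Y, N, J, V, E, U, C

The last element of post-order is the root; it splits in-order into left and right subtrees.
Root G: left subtree has 8 nodes {M, Y, K, N, J, R, V, E}, right has 2 {C, U}.
  Root M: left subtree has 0 nodes { }, right has 7 {Y, K, N, J, R, V, E}.
    Root R: left subtree has 4 nodes {Y, K, N, J}, right has 2 {V, E}.
      Root K: left subtree has 1 node {Y}, right has 2 {N, J}.
        Root N: left subtree has 0 nodes { }, right has 1 {J}.
      Root V: left subtree has 0 nodes { }, right has 1 {E}.
  Root U: left subtree has 1 node {C}, right has 0 { }.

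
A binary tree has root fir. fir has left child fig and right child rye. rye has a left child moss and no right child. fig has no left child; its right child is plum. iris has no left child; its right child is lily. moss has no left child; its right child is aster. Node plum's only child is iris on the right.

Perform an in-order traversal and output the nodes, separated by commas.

fig, plum, iris, lily, fir, moss, aster, rye

In-order visits the left subtree, then the node, then the right subtree.
At fir: go left to fig.
  At fig: no left child.
  Visit fig.
  At fig: go right to plum.
    At plum: no left child.
    Visit plum.
    At plum: go right to iris.
      At iris: no left child.
      Visit iris.
      At iris: go right to lily.
        lily is a leaf — visit lily.
Visit fir.
At fir: go right to rye.
  At rye: go left to moss.
    At moss: no left child.
    Visit moss.
    At moss: go right to aster.
      aster is a leaf — visit aster.
  Visit rye.
  At rye: no right child.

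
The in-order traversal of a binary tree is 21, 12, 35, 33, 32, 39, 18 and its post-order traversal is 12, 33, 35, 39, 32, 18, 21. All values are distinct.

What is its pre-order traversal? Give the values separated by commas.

21, 18, 32, 35, 12, 33, 39

The last element of post-order is the root; it splits in-order into left and right subtrees.
Root 21: left subtree has 0 nodes { }, right has 6 {12, 35, 33, 32, 39, 18}.
  Root 18: left subtree has 5 nodes {12, 35, 33, 32, 39}, right has 0 { }.
    Root 32: left subtree has 3 nodes {12, 35, 33}, right has 1 {39}.
      Root 35: left subtree has 1 node {12}, right has 1 {33}.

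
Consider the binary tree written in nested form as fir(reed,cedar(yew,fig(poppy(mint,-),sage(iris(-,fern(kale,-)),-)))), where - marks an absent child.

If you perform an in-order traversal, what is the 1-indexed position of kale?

In-order visits the left subtree, then the node, then the right subtree.
At fir: go left to reed.
  reed is a leaf — visit reed.
Visit fir.
At fir: go right to cedar.
  At cedar: go left to yew.
    yew is a leaf — visit yew.
  Visit cedar.
  At cedar: go right to fig.
    At fig: go left to poppy.
      At poppy: go left to mint.
        mint is a leaf — visit mint.
      Visit poppy.
      At poppy: no right child.
    Visit fig.
    At fig: go right to sage.
      At sage: go left to iris.
        At iris: no left child.
        Visit iris.
        At iris: go right to fern.
          At fern: go left to kale.
            kale is a leaf — visit kale.
          Visit fern.
          At fern: no right child.
      Visit sage.
      At sage: no right child.
Full in-order sequence: reed, fir, yew, cedar, mint, poppy, fig, iris, kale, fern, sage.

9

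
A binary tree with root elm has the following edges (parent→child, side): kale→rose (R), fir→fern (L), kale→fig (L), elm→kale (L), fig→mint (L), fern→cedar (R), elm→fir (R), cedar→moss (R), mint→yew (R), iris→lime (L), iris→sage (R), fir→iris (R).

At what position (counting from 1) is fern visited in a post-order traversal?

Post-order visits the left subtree, then the right subtree, then the node.
At elm: go left to kale.
  At kale: go left to fig.
    At fig: go left to mint.
      At mint: no left child.
      At mint: go right to yew.
        yew is a leaf — visit yew.
      Visit mint.
    At fig: no right child.
    Visit fig.
  At kale: go right to rose.
    rose is a leaf — visit rose.
  Visit kale.
At elm: go right to fir.
  At fir: go left to fern.
    At fern: no left child.
    At fern: go right to cedar.
      At cedar: no left child.
      At cedar: go right to moss.
        moss is a leaf — visit moss.
      Visit cedar.
    Visit fern.
  At fir: go right to iris.
    At iris: go left to lime.
      lime is a leaf — visit lime.
    At iris: go right to sage.
      sage is a leaf — visit sage.
    Visit iris.
  Visit fir.
Visit elm.
Full post-order sequence: yew, mint, fig, rose, kale, moss, cedar, fern, lime, sage, iris, fir, elm.

8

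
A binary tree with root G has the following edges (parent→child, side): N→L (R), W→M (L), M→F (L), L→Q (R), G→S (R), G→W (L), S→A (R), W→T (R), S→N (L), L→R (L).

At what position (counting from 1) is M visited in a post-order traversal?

2

Post-order visits the left subtree, then the right subtree, then the node.
At G: go left to W.
  At W: go left to M.
    At M: go left to F.
      F is a leaf — visit F.
    At M: no right child.
    Visit M.
  At W: go right to T.
    T is a leaf — visit T.
  Visit W.
At G: go right to S.
  At S: go left to N.
    At N: no left child.
    At N: go right to L.
      At L: go left to R.
        R is a leaf — visit R.
      At L: go right to Q.
        Q is a leaf — visit Q.
      Visit L.
    Visit N.
  At S: go right to A.
    A is a leaf — visit A.
  Visit S.
Visit G.
Full post-order sequence: F, M, T, W, R, Q, L, N, A, S, G.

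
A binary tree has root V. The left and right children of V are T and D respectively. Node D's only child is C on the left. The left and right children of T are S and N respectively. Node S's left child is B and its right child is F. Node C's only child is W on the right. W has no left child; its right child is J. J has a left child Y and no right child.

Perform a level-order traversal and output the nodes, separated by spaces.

Level-order visits nodes level by level from the root, left to right within each level.
Level 0: V
Level 1: T, D
Level 2: S, N, C
Level 3: B, F, W
Level 4: J
Level 5: Y

V T D S N C B F W J Y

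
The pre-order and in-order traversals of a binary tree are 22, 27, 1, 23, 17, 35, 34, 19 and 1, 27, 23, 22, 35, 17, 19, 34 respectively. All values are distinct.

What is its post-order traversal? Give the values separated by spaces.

The first element of pre-order is the root; it splits in-order into left and right subtrees.
Root 22: left subtree has 3 nodes {1, 27, 23}, right has 4 {35, 17, 19, 34}.
  Root 27: left subtree has 1 node {1}, right has 1 {23}.
  Root 17: left subtree has 1 node {35}, right has 2 {19, 34}.
    Root 34: left subtree has 1 node {19}, right has 0 { }.

1 23 27 35 19 34 17 22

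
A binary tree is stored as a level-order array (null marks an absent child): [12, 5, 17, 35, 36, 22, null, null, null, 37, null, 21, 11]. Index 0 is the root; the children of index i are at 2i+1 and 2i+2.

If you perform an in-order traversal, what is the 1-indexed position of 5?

In-order visits the left subtree, then the node, then the right subtree.
At 12: go left to 5.
  At 5: go left to 35.
    35 is a leaf — visit 35.
  Visit 5.
  At 5: go right to 36.
    At 36: go left to 37.
      37 is a leaf — visit 37.
    Visit 36.
    At 36: no right child.
Visit 12.
At 12: go right to 17.
  At 17: go left to 22.
    At 22: go left to 21.
      21 is a leaf — visit 21.
    Visit 22.
    At 22: go right to 11.
      11 is a leaf — visit 11.
  Visit 17.
  At 17: no right child.
Full in-order sequence: 35, 5, 37, 36, 12, 21, 22, 11, 17.

2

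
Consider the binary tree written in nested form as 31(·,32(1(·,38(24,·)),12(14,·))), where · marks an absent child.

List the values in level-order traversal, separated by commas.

Level-order visits nodes level by level from the root, left to right within each level.
Level 0: 31
Level 1: 32
Level 2: 1, 12
Level 3: 38, 14
Level 4: 24

31, 32, 1, 12, 38, 14, 24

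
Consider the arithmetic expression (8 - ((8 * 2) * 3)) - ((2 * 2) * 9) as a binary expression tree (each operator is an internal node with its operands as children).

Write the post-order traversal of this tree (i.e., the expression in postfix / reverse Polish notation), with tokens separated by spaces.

8 8 2 * 3 * - 2 2 * 9 * -

Post-order on an expression tree gives postfix notation: for each operator, emit left operand, right operand, then the operator.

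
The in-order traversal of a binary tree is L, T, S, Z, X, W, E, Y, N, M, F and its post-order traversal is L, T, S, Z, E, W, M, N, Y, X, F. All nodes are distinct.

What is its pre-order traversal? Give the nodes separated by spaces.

The last element of post-order is the root; it splits in-order into left and right subtrees.
Root F: left subtree has 10 nodes {L, T, S, Z, X, W, E, Y, N, M}, right has 0 { }.
  Root X: left subtree has 4 nodes {L, T, S, Z}, right has 5 {W, E, Y, N, M}.
    Root Z: left subtree has 3 nodes {L, T, S}, right has 0 { }.
      Root S: left subtree has 2 nodes {L, T}, right has 0 { }.
        Root T: left subtree has 1 node {L}, right has 0 { }.
    Root Y: left subtree has 2 nodes {W, E}, right has 2 {N, M}.
      Root W: left subtree has 0 nodes { }, right has 1 {E}.
      Root N: left subtree has 0 nodes { }, right has 1 {M}.

F X Z S T L Y W E N M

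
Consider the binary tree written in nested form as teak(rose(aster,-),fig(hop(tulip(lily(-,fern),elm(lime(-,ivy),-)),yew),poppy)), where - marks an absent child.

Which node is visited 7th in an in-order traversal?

lime

In-order visits the left subtree, then the node, then the right subtree.
At teak: go left to rose.
  At rose: go left to aster.
    aster is a leaf — visit aster.
  Visit rose.
  At rose: no right child.
Visit teak.
At teak: go right to fig.
  At fig: go left to hop.
    At hop: go left to tulip.
      At tulip: go left to lily.
        At lily: no left child.
        Visit lily.
        At lily: go right to fern.
          fern is a leaf — visit fern.
      Visit tulip.
      At tulip: go right to elm.
        At elm: go left to lime.
          At lime: no left child.
          Visit lime.
          At lime: go right to ivy.
            ivy is a leaf — visit ivy.
        Visit elm.
        At elm: no right child.
    Visit hop.
    At hop: go right to yew.
      yew is a leaf — visit yew.
  Visit fig.
  At fig: go right to poppy.
    poppy is a leaf — visit poppy.
Full in-order sequence: aster, rose, teak, lily, fern, tulip, lime, ivy, elm, hop, yew, fig, poppy.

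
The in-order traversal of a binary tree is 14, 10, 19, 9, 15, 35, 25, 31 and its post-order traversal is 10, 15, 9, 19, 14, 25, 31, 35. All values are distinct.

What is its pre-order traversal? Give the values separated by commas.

The last element of post-order is the root; it splits in-order into left and right subtrees.
Root 35: left subtree has 5 nodes {14, 10, 19, 9, 15}, right has 2 {25, 31}.
  Root 14: left subtree has 0 nodes { }, right has 4 {10, 19, 9, 15}.
    Root 19: left subtree has 1 node {10}, right has 2 {9, 15}.
      Root 9: left subtree has 0 nodes { }, right has 1 {15}.
  Root 31: left subtree has 1 node {25}, right has 0 { }.

35, 14, 19, 10, 9, 15, 31, 25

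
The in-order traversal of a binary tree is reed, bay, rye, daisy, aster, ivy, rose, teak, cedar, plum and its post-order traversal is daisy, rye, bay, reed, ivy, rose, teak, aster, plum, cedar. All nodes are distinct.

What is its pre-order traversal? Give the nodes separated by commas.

cedar, aster, reed, bay, rye, daisy, teak, rose, ivy, plum

The last element of post-order is the root; it splits in-order into left and right subtrees.
Root cedar: left subtree has 8 nodes {reed, bay, rye, daisy, aster, ivy, rose, teak}, right has 1 {plum}.
  Root aster: left subtree has 4 nodes {reed, bay, rye, daisy}, right has 3 {ivy, rose, teak}.
    Root reed: left subtree has 0 nodes { }, right has 3 {bay, rye, daisy}.
      Root bay: left subtree has 0 nodes { }, right has 2 {rye, daisy}.
        Root rye: left subtree has 0 nodes { }, right has 1 {daisy}.
    Root teak: left subtree has 2 nodes {ivy, rose}, right has 0 { }.
      Root rose: left subtree has 1 node {ivy}, right has 0 { }.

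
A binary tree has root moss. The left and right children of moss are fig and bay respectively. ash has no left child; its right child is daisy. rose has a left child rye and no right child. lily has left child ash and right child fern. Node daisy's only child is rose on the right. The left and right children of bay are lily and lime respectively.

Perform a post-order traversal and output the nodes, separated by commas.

Post-order visits the left subtree, then the right subtree, then the node.
At moss: go left to fig.
  fig is a leaf — visit fig.
At moss: go right to bay.
  At bay: go left to lily.
    At lily: go left to ash.
      At ash: no left child.
      At ash: go right to daisy.
        At daisy: no left child.
        At daisy: go right to rose.
          At rose: go left to rye.
            rye is a leaf — visit rye.
          At rose: no right child.
          Visit rose.
        Visit daisy.
      Visit ash.
    At lily: go right to fern.
      fern is a leaf — visit fern.
    Visit lily.
  At bay: go right to lime.
    lime is a leaf — visit lime.
  Visit bay.
Visit moss.

fig, rye, rose, daisy, ash, fern, lily, lime, bay, moss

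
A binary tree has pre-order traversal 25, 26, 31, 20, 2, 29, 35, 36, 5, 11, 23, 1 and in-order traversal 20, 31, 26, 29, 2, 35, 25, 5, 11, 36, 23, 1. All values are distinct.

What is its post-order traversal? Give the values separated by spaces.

The first element of pre-order is the root; it splits in-order into left and right subtrees.
Root 25: left subtree has 6 nodes {20, 31, 26, 29, 2, 35}, right has 5 {5, 11, 36, 23, 1}.
  Root 26: left subtree has 2 nodes {20, 31}, right has 3 {29, 2, 35}.
    Root 31: left subtree has 1 node {20}, right has 0 { }.
    Root 2: left subtree has 1 node {29}, right has 1 {35}.
  Root 36: left subtree has 2 nodes {5, 11}, right has 2 {23, 1}.
    Root 5: left subtree has 0 nodes { }, right has 1 {11}.
    Root 23: left subtree has 0 nodes { }, right has 1 {1}.

20 31 29 35 2 26 11 5 1 23 36 25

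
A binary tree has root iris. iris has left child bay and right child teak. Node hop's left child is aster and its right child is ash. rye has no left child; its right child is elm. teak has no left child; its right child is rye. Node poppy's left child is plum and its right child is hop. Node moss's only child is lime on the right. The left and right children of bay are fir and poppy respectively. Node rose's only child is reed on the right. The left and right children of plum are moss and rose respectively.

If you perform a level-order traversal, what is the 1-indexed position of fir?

4

Level-order visits nodes level by level from the root, left to right within each level.
Level 0: iris
Level 1: bay, teak
Level 2: fir, poppy, rye
Level 3: plum, hop, elm
Level 4: moss, rose, aster, ash
Level 5: lime, reed
Full level-order sequence: iris, bay, teak, fir, poppy, rye, plum, hop, elm, moss, rose, aster, ash, lime, reed.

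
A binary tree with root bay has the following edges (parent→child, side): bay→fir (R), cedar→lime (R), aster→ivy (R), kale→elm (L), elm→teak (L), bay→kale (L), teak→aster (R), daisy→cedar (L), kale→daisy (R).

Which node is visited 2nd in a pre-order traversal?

kale

Pre-order visits the node, then its left subtree, then its right subtree.
Visit bay.
At bay: go left to kale.
  Visit kale.
  At kale: go left to elm.
    Visit elm.
    At elm: go left to teak.
      Visit teak.
      At teak: no left child.
      At teak: go right to aster.
        Visit aster.
        At aster: no left child.
        At aster: go right to ivy.
          ivy is a leaf — visit ivy.
    At elm: no right child.
  At kale: go right to daisy.
    Visit daisy.
    At daisy: go left to cedar.
      Visit cedar.
      At cedar: no left child.
      At cedar: go right to lime.
        lime is a leaf — visit lime.
    At daisy: no right child.
At bay: go right to fir.
  fir is a leaf — visit fir.
Full pre-order sequence: bay, kale, elm, teak, aster, ivy, daisy, cedar, lime, fir.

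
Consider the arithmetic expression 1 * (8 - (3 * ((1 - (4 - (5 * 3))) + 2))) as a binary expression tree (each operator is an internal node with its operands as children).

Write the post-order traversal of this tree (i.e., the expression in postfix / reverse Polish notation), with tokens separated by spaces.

Post-order on an expression tree gives postfix notation: for each operator, emit left operand, right operand, then the operator.

1 8 3 1 4 5 3 * - - 2 + * - *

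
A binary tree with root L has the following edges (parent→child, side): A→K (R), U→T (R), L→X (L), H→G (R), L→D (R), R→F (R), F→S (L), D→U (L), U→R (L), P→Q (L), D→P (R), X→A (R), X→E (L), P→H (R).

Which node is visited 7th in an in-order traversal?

S

In-order visits the left subtree, then the node, then the right subtree.
At L: go left to X.
  At X: go left to E.
    E is a leaf — visit E.
  Visit X.
  At X: go right to A.
    At A: no left child.
    Visit A.
    At A: go right to K.
      K is a leaf — visit K.
Visit L.
At L: go right to D.
  At D: go left to U.
    At U: go left to R.
      At R: no left child.
      Visit R.
      At R: go right to F.
        At F: go left to S.
          S is a leaf — visit S.
        Visit F.
        At F: no right child.
    Visit U.
    At U: go right to T.
      T is a leaf — visit T.
  Visit D.
  At D: go right to P.
    At P: go left to Q.
      Q is a leaf — visit Q.
    Visit P.
    At P: go right to H.
      At H: no left child.
      Visit H.
      At H: go right to G.
        G is a leaf — visit G.
Full in-order sequence: E, X, A, K, L, R, S, F, U, T, D, Q, P, H, G.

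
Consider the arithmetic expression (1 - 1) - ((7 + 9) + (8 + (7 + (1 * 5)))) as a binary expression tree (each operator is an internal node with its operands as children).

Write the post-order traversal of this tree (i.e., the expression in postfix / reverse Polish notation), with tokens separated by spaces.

1 1 - 7 9 + 8 7 1 5 * + + + -

Post-order on an expression tree gives postfix notation: for each operator, emit left operand, right operand, then the operator.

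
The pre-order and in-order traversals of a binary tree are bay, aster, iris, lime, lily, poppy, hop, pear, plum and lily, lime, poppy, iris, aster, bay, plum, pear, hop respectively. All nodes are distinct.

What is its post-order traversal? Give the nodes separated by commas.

The first element of pre-order is the root; it splits in-order into left and right subtrees.
Root bay: left subtree has 5 nodes {lily, lime, poppy, iris, aster}, right has 3 {plum, pear, hop}.
  Root aster: left subtree has 4 nodes {lily, lime, poppy, iris}, right has 0 { }.
    Root iris: left subtree has 3 nodes {lily, lime, poppy}, right has 0 { }.
      Root lime: left subtree has 1 node {lily}, right has 1 {poppy}.
  Root hop: left subtree has 2 nodes {plum, pear}, right has 0 { }.
    Root pear: left subtree has 1 node {plum}, right has 0 { }.

lily, poppy, lime, iris, aster, plum, pear, hop, bay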